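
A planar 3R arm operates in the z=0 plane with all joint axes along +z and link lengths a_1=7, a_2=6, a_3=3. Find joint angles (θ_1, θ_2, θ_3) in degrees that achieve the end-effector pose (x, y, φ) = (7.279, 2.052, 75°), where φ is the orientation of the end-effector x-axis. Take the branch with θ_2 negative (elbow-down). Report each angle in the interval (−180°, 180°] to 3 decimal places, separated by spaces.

wrist centre = target − a_3·(cos φ, sin φ) = (6.5025, -0.8458)
cos θ_2 = (42.9984−7²−6²)/(2·7·6) = -0.5000; θ_2 = -120.0013° (elbow-down)
β = atan2(-0.8458,6.5025) = -7.4108°; ψ = atan2(-5.1961,3.9999) = -52.4113°
θ_1 = β − ψ = 45.0006°
θ_3 = φ − θ_1 − θ_2 = 150.0007° (wrapped to (-180°,180°])

45.001 -120.001 150.001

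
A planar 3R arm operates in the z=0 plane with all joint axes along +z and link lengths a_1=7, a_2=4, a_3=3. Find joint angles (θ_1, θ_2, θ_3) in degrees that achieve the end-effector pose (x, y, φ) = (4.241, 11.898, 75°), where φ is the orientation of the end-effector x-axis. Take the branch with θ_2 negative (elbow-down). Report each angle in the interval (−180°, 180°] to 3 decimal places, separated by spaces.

89.995 -59.992 44.996

wrist centre = target − a_3·(cos φ, sin φ) = (3.4645, 9.0002)
cos θ_2 = (93.0071−7²−4²)/(2·7·4) = 0.5001; θ_2 = -59.9917° (elbow-down)
β = atan2(9.0002,3.4645) = 68.9463°; ψ = atan2(-3.4638,9.0005) = -21.0490°
θ_1 = β − ψ = 89.9953°
θ_3 = φ − θ_1 − θ_2 = 44.9963° (wrapped to (-180°,180°])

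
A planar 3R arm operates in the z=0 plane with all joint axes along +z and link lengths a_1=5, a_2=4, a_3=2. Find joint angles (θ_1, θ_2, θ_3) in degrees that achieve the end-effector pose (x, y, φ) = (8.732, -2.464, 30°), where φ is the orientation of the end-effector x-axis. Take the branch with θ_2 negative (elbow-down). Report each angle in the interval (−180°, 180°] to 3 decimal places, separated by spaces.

wrist centre = target − a_3·(cos φ, sin φ) = (6.9999, -3.4640)
cos θ_2 = (60.9986−5²−4²)/(2·5·4) = 0.5000; θ_2 = -60.0023° (elbow-down)
β = atan2(-3.4640,6.9999) = -26.3290°; ψ = atan2(-3.4642,6.9999) = -26.3305°
θ_1 = β − ψ = 0.0015°
θ_3 = φ − θ_1 − θ_2 = 90.0008° (wrapped to (-180°,180°])

0.002 -60.002 90.001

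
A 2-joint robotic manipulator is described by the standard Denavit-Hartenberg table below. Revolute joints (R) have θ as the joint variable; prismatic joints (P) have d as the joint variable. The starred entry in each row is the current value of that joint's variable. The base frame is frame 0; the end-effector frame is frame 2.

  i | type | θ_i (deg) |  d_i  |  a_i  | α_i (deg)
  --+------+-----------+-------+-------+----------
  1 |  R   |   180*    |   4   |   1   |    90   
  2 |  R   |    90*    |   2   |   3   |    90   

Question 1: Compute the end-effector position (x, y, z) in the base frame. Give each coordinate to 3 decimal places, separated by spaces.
after link 1: o_1 = (-1.0000, 0.0000, 4.0000)
after link 2: o_2 = (-1.0000, 2.0000, 7.0000)

-1.000 2.000 7.000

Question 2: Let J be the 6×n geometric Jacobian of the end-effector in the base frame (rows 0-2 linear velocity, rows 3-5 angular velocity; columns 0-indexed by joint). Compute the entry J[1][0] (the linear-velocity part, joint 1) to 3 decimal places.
axis z_0 = ẑ; lever o_n−o_0 = (-1.0000,2.0000,7.0000)
cross product → J_v[:, 0] = (-2.0000,-1.0000,0.0000)
J_ω[:, 0] = z_0
entry J[1][0] = -1.0000

-1.000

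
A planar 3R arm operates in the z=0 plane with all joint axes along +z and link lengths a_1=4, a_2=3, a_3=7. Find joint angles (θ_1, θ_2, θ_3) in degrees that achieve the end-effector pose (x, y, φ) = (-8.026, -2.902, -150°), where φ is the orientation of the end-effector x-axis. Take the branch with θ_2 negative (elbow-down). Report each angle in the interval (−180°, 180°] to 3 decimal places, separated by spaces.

wrist centre = target − a_3·(cos φ, sin φ) = (-1.9638, 0.5980)
cos θ_2 = (4.2142−4²−3²)/(2·4·3) = -0.8661; θ_2 = -150.0057° (elbow-down)
β = atan2(0.5980,-1.9638) = 163.0641°; ψ = atan2(-1.4997,1.4018) = -46.9338°
θ_1 = β − ψ = 209.9979°
θ_3 = φ − θ_1 − θ_2 = 150.0078° (wrapped to (-180°,180°])

-150.002 -150.006 150.008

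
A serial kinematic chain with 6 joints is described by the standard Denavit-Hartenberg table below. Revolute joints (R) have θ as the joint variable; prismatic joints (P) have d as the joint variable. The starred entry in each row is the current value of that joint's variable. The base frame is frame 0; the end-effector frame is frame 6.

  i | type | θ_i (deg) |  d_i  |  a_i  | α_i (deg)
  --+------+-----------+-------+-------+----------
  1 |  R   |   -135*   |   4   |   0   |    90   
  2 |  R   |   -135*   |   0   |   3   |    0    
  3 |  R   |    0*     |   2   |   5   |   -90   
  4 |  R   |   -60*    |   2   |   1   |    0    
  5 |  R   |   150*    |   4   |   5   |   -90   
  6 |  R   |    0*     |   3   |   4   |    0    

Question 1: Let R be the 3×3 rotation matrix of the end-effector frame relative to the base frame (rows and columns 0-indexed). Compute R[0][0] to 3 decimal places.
0.707

End-effector x-axis (col 0 of R) = (0.7071,-0.7071,0.0000)
R[0][0] = 0.7071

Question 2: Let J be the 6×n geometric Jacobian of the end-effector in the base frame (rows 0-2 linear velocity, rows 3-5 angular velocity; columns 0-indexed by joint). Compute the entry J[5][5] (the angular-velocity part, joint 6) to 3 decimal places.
0.707

axis z_5 = (-0.5000,-0.5000,0.7071); lever o_n−o_5 = (1.3284,-4.3284,2.1213)
cross product → J_v[:, 5] = (2.0000,2.0000,2.8284)
J_ω[:, 5] = z_5
entry J[5][5] = 0.7071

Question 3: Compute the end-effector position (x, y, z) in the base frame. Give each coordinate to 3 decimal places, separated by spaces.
4.087 -4.587 -4.132

after link 1: o_1 = (0.0000, 0.0000, 4.0000)
after link 2: o_2 = (1.5000, 1.5000, 1.8787)
after link 3: o_3 = (2.5858, 5.4142, -1.6569)
after link 4: o_4 = (1.2234, 5.2766, -3.4246)
after link 5: o_5 = (2.7589, -0.2589, -6.2530)
after link 6: o_6 = (4.0874, -4.5874, -4.1317)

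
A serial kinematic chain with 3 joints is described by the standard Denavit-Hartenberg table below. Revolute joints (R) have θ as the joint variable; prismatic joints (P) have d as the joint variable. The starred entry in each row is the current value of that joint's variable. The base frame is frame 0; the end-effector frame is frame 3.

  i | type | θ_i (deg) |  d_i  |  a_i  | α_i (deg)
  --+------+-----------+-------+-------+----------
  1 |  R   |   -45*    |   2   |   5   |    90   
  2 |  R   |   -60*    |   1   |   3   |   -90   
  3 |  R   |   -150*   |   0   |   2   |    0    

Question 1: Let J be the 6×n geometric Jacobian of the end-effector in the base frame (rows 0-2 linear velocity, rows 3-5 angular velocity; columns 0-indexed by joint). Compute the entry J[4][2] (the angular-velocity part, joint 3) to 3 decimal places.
-0.612

axis z_2 = (0.6124,-0.6124,0.5000); lever o_n−o_2 = (-1.3195,-0.0947,1.5000)
cross product → J_v[:, 2] = (-0.8712,-1.5783,-0.8660)
J_ω[:, 2] = z_2
entry J[4][2] = -0.6124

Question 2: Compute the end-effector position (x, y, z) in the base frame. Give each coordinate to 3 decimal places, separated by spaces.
2.570 -5.398 0.902

after link 1: o_1 = (3.5355, -3.5355, 2.0000)
after link 2: o_2 = (3.8891, -5.3033, -0.5981)
after link 3: o_3 = (2.5696, -5.3980, 0.9019)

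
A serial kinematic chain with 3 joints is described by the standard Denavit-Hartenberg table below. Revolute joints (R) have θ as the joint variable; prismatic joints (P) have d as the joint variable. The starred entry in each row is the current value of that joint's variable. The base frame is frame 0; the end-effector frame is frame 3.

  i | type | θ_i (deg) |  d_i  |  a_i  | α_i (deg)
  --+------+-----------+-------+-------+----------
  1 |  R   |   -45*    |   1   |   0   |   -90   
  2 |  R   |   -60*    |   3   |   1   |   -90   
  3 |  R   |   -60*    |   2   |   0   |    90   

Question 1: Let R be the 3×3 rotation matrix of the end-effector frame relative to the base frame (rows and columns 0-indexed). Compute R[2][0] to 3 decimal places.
End-effector x-axis (col 0 of R) = (0.7891,0.4356,0.4330)
R[2][0] = 0.4330

0.433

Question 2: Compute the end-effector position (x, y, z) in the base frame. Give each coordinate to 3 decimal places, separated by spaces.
after link 1: o_1 = (0.0000, 0.0000, 1.0000)
after link 2: o_2 = (2.4749, 1.7678, 1.8660)
after link 3: o_3 = (3.6996, 0.5430, 0.8660)

3.700 0.543 0.866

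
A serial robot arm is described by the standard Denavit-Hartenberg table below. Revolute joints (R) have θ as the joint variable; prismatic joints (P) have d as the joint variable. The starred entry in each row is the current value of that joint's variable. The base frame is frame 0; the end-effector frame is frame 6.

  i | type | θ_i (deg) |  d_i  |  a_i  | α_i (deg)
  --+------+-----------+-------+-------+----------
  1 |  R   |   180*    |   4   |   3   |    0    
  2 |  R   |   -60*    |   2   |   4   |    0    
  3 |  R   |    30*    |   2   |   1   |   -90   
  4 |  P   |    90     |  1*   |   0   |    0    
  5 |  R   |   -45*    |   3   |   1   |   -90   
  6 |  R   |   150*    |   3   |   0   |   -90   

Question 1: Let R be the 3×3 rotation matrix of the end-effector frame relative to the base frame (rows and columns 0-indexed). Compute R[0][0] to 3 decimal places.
0.780

End-effector x-axis (col 0 of R) = (0.7803,0.1268,0.6124)
R[0][0] = 0.7803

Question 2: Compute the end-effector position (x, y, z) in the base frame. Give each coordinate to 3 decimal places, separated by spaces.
after link 1: o_1 = (-3.0000, 0.0000, 4.0000)
after link 2: o_2 = (-5.0000, 3.4641, 6.0000)
after link 3: o_3 = (-5.8660, 3.9641, 8.0000)
after link 4: o_4 = (-6.3660, 3.0981, 8.0000)
after link 5: o_5 = (-8.4784, 0.8536, 7.2929)
after link 6: o_6 = (-6.6413, -0.2071, 5.1716)

-6.641 -0.207 5.172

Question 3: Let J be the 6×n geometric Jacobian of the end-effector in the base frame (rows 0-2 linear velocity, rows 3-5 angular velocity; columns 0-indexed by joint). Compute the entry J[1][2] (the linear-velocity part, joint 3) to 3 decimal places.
axis z_2 = (0.0000,0.0000,1.0000); lever o_n−o_2 = (-1.6413,-3.6712,-0.8284)
cross product → J_v[:, 2] = (3.6712,-1.6413,0.0000)
J_ω[:, 2] = z_2
entry J[1][2] = -1.6413

-1.641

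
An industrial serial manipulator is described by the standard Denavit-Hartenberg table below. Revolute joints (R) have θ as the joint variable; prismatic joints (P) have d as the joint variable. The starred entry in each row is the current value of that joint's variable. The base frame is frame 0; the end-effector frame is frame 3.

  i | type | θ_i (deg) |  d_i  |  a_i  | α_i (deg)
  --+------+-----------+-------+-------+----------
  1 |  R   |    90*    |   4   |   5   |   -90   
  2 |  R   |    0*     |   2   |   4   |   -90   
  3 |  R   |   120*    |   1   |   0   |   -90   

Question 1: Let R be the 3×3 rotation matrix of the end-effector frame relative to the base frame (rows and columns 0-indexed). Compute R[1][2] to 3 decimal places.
End-effector z-axis (col 2 of R) = (-0.5000,-0.8660,-0.0000)
R[1][2] = -0.8660

-0.866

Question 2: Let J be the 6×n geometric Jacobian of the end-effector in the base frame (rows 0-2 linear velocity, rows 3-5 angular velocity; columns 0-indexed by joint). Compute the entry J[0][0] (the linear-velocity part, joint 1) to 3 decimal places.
-9.000

axis z_0 = ẑ; lever o_n−o_0 = (-2.0000,9.0000,3.0000)
cross product → J_v[:, 0] = (-9.0000,-2.0000,0.0000)
J_ω[:, 0] = z_0
entry J[0][0] = -9.0000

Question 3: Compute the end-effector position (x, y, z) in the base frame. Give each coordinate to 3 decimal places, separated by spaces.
after link 1: o_1 = (0.0000, 5.0000, 4.0000)
after link 2: o_2 = (-2.0000, 9.0000, 4.0000)
after link 3: o_3 = (-2.0000, 9.0000, 3.0000)

-2.000 9.000 3.000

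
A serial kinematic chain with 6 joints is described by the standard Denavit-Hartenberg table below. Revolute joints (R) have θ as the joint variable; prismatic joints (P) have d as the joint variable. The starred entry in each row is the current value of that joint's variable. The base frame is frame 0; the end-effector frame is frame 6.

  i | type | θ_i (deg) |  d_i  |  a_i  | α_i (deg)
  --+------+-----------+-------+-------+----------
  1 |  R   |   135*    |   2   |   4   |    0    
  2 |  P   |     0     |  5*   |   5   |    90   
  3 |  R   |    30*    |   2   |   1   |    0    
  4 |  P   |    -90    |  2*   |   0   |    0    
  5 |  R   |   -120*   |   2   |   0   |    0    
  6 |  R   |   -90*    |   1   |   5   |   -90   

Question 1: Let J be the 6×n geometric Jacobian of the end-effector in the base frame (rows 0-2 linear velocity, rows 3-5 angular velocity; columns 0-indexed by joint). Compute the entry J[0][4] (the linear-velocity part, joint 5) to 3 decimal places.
axis z_4 = (0.7071,0.7071,0.0000); lever o_n−o_4 = (2.1213,2.1213,5.0000)
cross product → J_v[:, 4] = (3.5355,-3.5355,-0.0000)
J_ω[:, 4] = z_4
entry J[0][4] = 3.5355

3.536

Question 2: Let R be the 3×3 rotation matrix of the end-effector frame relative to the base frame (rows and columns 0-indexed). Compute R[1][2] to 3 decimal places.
-0.707

End-effector z-axis (col 2 of R) = (0.7071,-0.7071,-0.0000)
R[1][2] = -0.7071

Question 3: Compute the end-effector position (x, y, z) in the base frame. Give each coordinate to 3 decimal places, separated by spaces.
-2.027 11.926 12.500

after link 1: o_1 = (-2.8284, 2.8284, 2.0000)
after link 2: o_2 = (-6.3640, 6.3640, 7.0000)
after link 3: o_3 = (-5.5621, 8.3905, 7.5000)
after link 4: o_4 = (-4.1479, 9.8048, 7.5000)
after link 5: o_5 = (-2.7337, 11.2190, 7.5000)
after link 6: o_6 = (-2.0266, 11.9261, 12.5000)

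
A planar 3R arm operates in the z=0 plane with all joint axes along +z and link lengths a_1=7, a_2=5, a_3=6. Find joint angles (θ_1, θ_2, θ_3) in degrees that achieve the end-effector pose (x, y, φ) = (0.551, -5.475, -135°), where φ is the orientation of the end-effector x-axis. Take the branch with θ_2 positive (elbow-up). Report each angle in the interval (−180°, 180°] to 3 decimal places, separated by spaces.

-59.999 135.006 149.994

wrist centre = target − a_3·(cos φ, sin φ) = (4.7936, -1.2324)
cos θ_2 = (24.4977−7²−5²)/(2·7·5) = -0.7072; θ_2 = 135.0056° (elbow-up)
β = atan2(-1.2324,4.7936) = -14.4175°; ψ = atan2(3.5352,3.4641) = 45.5817°
θ_1 = β − ψ = -59.9992°
θ_3 = φ − θ_1 − θ_2 = 149.9937° (wrapped to (-180°,180°])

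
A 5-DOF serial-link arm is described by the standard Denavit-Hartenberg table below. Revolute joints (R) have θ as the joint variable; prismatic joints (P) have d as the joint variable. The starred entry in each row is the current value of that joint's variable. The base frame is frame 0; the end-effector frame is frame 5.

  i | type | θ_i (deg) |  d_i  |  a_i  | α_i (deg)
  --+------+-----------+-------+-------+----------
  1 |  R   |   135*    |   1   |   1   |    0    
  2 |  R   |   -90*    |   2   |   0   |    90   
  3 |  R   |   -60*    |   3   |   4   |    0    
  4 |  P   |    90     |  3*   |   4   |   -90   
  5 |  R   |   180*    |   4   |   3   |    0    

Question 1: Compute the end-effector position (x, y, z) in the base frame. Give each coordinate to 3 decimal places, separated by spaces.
after link 1: o_1 = (-0.7071, 0.7071, 1.0000)
after link 2: o_2 = (-0.7071, 0.7071, 3.0000)
after link 3: o_3 = (2.8284, -0.0000, -0.4641)
after link 4: o_4 = (7.3992, 0.3282, 1.5359)
after link 5: o_5 = (4.1479, -2.9232, 3.5000)

4.148 -2.923 3.500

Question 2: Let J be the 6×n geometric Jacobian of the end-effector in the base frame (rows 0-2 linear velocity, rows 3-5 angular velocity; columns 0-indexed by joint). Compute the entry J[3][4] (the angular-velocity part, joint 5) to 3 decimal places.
axis z_4 = (-0.3536,-0.3536,0.8660); lever o_n−o_4 = (-3.2513,-3.2513,1.9641)
cross product → J_v[:, 4] = (2.1213,-2.1213,0.0000)
J_ω[:, 4] = z_4
entry J[3][4] = -0.3536

-0.354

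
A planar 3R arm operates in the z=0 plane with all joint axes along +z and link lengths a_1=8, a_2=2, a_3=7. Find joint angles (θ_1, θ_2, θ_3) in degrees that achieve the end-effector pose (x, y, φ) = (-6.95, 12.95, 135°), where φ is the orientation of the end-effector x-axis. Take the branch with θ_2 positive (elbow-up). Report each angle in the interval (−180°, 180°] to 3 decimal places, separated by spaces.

90.002 89.991 -44.993

wrist centre = target − a_3·(cos φ, sin φ) = (-2.0003, 8.0003)
cos θ_2 = (68.0051−8²−2²)/(2·8·2) = 0.0002; θ_2 = 89.9910° (elbow-up)
β = atan2(8.0003,-2.0003) = 104.0375°; ψ = atan2(2.0000,8.0003) = 14.0357°
θ_1 = β − ψ = 90.0018°
θ_3 = φ − θ_1 − θ_2 = -44.9928° (wrapped to (-180°,180°])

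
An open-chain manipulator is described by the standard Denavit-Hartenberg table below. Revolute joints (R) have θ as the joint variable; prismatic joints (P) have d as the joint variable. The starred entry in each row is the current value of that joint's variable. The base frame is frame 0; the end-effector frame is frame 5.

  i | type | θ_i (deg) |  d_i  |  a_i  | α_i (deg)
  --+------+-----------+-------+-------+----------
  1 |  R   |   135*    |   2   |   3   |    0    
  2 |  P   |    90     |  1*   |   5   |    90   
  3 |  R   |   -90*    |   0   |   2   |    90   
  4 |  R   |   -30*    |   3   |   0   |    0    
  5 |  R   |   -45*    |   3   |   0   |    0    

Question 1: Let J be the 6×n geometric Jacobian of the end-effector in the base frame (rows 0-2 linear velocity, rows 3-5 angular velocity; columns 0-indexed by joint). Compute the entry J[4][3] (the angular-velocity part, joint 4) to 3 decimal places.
axis z_3 = (0.7071,0.7071,-0.0000); lever o_n−o_3 = (4.2426,4.2426,-0.0000)
cross product → J_v[:, 3] = (-0.0000,0.0000,0.0000)
J_ω[:, 3] = z_3
entry J[4][3] = 0.7071

0.707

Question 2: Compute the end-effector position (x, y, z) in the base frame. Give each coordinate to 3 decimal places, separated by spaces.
after link 1: o_1 = (-2.1213, 2.1213, 2.0000)
after link 2: o_2 = (-5.6569, -1.4142, 3.0000)
after link 3: o_3 = (-5.6569, -1.4142, 1.0000)
after link 4: o_4 = (-3.5355, 0.7071, 1.0000)
after link 5: o_5 = (-1.4142, 2.8284, 1.0000)

-1.414 2.828 1.000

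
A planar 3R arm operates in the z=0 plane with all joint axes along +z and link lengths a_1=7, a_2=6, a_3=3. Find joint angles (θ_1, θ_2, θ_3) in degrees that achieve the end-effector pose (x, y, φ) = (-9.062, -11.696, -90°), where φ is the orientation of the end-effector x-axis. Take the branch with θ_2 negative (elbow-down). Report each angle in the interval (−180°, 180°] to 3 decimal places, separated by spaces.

-122.358 -30.008 62.366

wrist centre = target − a_3·(cos φ, sin φ) = (-9.0620, -8.6960)
cos θ_2 = (157.7403−7²−6²)/(2·7·6) = 0.8660; θ_2 = -30.0080° (elbow-down)
β = atan2(-8.6960,-9.0620) = -136.1807°; ψ = atan2(-3.0007,12.1957) = -13.8229°
θ_1 = β − ψ = -122.3578°
θ_3 = φ − θ_1 − θ_2 = 62.3658° (wrapped to (-180°,180°])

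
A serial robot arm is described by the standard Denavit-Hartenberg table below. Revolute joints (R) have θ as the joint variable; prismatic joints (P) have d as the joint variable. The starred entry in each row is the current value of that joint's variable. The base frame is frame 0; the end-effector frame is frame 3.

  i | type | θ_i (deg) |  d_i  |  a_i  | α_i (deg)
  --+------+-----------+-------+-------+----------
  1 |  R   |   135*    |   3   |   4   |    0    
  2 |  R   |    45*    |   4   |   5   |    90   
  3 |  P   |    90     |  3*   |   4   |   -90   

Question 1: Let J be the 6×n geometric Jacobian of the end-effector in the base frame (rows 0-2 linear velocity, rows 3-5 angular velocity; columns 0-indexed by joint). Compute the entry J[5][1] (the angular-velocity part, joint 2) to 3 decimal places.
1.000

axis z_1 = (0.0000,0.0000,1.0000); lever o_n−o_1 = (-5.0000,3.0000,8.0000)
cross product → J_v[:, 1] = (-3.0000,-5.0000,0.0000)
J_ω[:, 1] = z_1
entry J[5][1] = 1.0000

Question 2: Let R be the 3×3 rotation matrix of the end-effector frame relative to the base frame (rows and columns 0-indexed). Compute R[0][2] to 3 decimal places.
1.000

End-effector z-axis (col 2 of R) = (1.0000,-0.0000,0.0000)
R[0][2] = 1.0000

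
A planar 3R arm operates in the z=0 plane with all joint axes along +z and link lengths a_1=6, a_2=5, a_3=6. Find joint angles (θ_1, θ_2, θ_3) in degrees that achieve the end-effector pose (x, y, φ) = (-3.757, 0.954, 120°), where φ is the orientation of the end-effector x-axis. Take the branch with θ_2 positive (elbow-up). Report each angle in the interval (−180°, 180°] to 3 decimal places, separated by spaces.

-155.240 135.006 140.234

wrist centre = target − a_3·(cos φ, sin φ) = (-0.7570, -4.2422)
cos θ_2 = (18.5689−6²−5²)/(2·6·5) = -0.7072; θ_2 = 135.0063° (elbow-up)
β = atan2(-4.2422,-0.7570) = -100.1178°; ψ = atan2(3.5351,2.4641) = 55.1226°
θ_1 = β − ψ = -155.2404°
θ_3 = φ − θ_1 − θ_2 = 140.2341° (wrapped to (-180°,180°])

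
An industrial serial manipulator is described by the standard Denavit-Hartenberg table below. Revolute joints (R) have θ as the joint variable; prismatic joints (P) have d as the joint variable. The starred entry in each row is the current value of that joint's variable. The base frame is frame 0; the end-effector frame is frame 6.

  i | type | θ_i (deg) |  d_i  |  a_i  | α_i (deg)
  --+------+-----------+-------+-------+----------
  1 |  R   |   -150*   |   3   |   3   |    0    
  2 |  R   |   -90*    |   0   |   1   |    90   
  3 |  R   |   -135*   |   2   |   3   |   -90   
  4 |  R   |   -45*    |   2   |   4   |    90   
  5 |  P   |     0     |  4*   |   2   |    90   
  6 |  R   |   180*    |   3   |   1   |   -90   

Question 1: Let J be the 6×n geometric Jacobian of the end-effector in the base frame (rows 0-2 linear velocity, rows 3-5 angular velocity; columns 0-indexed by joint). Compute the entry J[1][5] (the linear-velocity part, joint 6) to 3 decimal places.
axis z_5 = (0.3536,-0.6124,0.7071); lever o_n−o_5 = (0.1983,-1.7577,2.6213)
cross product → J_v[:, 5] = (-0.3624,-0.7866,-0.5000)
J_ω[:, 5] = z_5
entry J[1][5] = -0.7866

-0.787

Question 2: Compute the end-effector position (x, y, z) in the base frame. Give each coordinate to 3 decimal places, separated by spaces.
after link 1: o_1 = (-2.5981, -1.5000, 3.0000)
after link 2: o_2 = (-3.0981, -0.6340, 3.0000)
after link 3: o_3 = (-0.3054, -1.4711, 0.8787)
after link 4: o_4 = (2.4370, -0.5642, -2.5355)
after link 5: o_5 = (5.6113, 2.4232, -1.5355)
after link 6: o_6 = (5.8095, 0.6655, 1.0858)

5.810 0.666 1.086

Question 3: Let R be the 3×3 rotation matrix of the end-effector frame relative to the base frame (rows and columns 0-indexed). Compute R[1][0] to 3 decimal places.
0.079

End-effector x-axis (col 0 of R) = (-0.8624,0.0795,0.5000)
R[1][0] = 0.0795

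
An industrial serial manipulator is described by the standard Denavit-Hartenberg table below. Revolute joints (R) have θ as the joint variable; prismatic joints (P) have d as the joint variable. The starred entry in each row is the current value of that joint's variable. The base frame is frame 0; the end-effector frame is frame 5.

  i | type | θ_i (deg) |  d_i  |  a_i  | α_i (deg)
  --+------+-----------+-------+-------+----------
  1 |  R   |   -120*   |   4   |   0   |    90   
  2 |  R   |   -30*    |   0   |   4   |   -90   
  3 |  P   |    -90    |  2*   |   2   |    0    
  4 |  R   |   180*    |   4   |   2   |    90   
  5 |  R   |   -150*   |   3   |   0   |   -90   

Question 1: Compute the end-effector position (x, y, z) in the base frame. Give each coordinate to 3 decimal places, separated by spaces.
after link 1: o_1 = (0.0000, 0.0000, 4.0000)
after link 2: o_2 = (-1.7321, -3.0000, 2.0000)
after link 3: o_3 = (-3.9641, -2.8660, 3.7321)
after link 4: o_4 = (-3.2321, -5.5981, 7.1962)
after link 5: o_5 = (-4.5311, -7.8481, 5.6962)

-4.531 -7.848 5.696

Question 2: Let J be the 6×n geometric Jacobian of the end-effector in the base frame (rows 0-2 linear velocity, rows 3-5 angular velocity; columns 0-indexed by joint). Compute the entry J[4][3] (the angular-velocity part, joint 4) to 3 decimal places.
axis z_3 = (-0.2500,-0.4330,0.8660); lever o_n−o_3 = (-0.5670,-4.9821,1.9641)
cross product → J_v[:, 3] = (3.4641,0.0000,1.0000)
J_ω[:, 3] = z_3
entry J[4][3] = -0.4330

-0.433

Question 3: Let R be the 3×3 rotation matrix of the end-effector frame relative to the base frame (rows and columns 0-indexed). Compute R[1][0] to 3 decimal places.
End-effector x-axis (col 0 of R) = (-0.6250,0.6495,-0.4330)
R[1][0] = 0.6495

0.650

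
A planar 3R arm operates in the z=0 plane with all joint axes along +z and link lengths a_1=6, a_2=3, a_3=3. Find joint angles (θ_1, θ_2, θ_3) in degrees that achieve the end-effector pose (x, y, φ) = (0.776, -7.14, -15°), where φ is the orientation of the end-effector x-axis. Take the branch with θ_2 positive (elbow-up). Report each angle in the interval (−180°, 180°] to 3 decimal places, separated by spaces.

wrist centre = target − a_3·(cos φ, sin φ) = (-2.1218, -6.3635)
cos θ_2 = (44.9966−6²−3²)/(2·6·3) = -0.0001; θ_2 = 90.0054° (elbow-up)
β = atan2(-6.3635,-2.1218) = -108.4398°; ψ = atan2(3.0000,5.9997) = 26.5661°
θ_1 = β − ψ = -135.0059°
θ_3 = φ − θ_1 − θ_2 = 30.0005° (wrapped to (-180°,180°])

-135.006 90.005 30.001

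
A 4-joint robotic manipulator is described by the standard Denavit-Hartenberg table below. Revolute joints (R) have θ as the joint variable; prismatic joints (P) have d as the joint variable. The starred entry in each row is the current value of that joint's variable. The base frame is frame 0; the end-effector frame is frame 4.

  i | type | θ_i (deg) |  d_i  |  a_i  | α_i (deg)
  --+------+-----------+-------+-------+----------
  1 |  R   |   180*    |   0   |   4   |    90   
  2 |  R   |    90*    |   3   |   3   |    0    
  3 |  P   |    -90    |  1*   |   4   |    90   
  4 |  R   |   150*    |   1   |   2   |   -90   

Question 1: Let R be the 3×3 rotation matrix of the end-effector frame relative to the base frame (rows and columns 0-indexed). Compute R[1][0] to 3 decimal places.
0.500

End-effector x-axis (col 0 of R) = (0.8660,0.5000,0.0000)
R[1][0] = 0.5000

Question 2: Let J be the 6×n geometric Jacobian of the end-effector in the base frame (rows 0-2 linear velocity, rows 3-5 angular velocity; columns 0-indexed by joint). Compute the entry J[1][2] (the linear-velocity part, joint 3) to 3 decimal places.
1.000

prismatic axis z_2 = (0.0000,1.0000,0.0000)
J_v[:, 2] = z_2; J_ω[:, 2] = (0,0,0)
entry J[1][2] = 1.0000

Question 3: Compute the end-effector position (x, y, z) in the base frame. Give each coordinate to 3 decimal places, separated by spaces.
-6.268 5.000 2.000

after link 1: o_1 = (-4.0000, 0.0000, 0.0000)
after link 2: o_2 = (-4.0000, 3.0000, 3.0000)
after link 3: o_3 = (-8.0000, 4.0000, 3.0000)
after link 4: o_4 = (-6.2679, 5.0000, 2.0000)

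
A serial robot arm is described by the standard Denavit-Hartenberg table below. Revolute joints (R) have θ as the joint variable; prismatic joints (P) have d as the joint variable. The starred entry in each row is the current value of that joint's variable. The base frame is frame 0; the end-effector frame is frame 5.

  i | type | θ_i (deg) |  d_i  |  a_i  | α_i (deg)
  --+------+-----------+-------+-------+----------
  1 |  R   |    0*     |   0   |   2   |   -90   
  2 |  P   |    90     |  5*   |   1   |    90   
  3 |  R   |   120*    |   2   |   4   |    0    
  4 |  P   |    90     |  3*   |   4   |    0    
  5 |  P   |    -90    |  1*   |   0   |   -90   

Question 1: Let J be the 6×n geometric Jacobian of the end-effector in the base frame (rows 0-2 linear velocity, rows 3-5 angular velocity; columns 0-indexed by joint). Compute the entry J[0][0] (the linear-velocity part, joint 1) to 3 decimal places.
-6.464

axis z_0 = ẑ; lever o_n−o_0 = (8.0000,6.4641,4.4641)
cross product → J_v[:, 0] = (-6.4641,8.0000,0.0000)
J_ω[:, 0] = z_0
entry J[0][0] = -6.4641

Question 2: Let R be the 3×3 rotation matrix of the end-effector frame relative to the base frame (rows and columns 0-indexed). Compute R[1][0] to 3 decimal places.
0.866

End-effector x-axis (col 0 of R) = (-0.0000,0.8660,0.5000)
R[1][0] = 0.8660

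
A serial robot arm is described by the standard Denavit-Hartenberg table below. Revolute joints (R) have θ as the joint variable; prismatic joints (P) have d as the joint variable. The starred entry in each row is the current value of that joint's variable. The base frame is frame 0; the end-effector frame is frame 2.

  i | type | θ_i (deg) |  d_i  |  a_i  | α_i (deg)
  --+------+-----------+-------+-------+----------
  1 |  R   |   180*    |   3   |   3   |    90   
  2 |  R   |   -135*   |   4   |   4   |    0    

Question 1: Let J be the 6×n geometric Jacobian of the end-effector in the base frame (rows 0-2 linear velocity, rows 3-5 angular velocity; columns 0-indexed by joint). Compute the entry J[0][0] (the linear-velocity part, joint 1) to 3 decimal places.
-4.000

axis z_0 = ẑ; lever o_n−o_0 = (-0.1716,4.0000,0.1716)
cross product → J_v[:, 0] = (-4.0000,-0.1716,0.0000)
J_ω[:, 0] = z_0
entry J[0][0] = -4.0000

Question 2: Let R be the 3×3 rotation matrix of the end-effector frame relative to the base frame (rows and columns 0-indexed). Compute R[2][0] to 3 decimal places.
-0.707

End-effector x-axis (col 0 of R) = (0.7071,-0.0000,-0.7071)
R[2][0] = -0.7071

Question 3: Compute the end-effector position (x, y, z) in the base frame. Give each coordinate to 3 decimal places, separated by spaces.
-0.172 4.000 0.172

after link 1: o_1 = (-3.0000, 0.0000, 3.0000)
after link 2: o_2 = (-0.1716, 4.0000, 0.1716)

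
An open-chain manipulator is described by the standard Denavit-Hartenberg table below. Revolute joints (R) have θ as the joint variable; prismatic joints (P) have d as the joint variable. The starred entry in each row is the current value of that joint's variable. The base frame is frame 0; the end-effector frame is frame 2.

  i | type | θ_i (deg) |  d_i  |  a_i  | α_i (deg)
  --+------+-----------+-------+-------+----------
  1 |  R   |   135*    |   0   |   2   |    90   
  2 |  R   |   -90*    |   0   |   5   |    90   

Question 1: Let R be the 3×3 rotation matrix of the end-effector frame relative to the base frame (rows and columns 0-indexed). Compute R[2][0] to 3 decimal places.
-1.000

End-effector x-axis (col 0 of R) = (0.0000,0.0000,-1.0000)
R[2][0] = -1.0000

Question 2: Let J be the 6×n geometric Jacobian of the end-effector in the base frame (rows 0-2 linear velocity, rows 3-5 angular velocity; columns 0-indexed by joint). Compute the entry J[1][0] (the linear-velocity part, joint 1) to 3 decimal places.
-1.414

axis z_0 = ẑ; lever o_n−o_0 = (-1.4142,1.4142,-5.0000)
cross product → J_v[:, 0] = (-1.4142,-1.4142,0.0000)
J_ω[:, 0] = z_0
entry J[1][0] = -1.4142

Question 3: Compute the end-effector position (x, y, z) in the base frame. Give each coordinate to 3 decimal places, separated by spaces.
-1.414 1.414 -5.000

after link 1: o_1 = (-1.4142, 1.4142, 0.0000)
after link 2: o_2 = (-1.4142, 1.4142, -5.0000)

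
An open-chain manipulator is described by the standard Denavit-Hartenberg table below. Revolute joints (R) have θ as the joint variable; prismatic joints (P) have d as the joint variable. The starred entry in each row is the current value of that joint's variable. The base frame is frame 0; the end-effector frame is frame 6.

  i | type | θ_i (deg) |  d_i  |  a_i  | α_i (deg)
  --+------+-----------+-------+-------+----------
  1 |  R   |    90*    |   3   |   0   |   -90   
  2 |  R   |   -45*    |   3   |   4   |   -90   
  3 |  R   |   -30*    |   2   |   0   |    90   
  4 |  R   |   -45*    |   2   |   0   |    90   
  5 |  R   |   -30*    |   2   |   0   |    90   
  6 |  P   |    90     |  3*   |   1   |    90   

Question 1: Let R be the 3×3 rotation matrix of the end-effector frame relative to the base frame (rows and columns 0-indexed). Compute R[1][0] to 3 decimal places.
-0.933

End-effector x-axis (col 0 of R) = (0.3536,-0.9330,0.0670)
R[1][0] = -0.9330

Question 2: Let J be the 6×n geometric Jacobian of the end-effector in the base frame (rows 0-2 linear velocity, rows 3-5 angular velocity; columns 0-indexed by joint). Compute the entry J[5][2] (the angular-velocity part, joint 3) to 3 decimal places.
-0.707

axis z_2 = (-0.0000,0.7071,-0.7071); lever o_n−o_2 = (2.1089,-1.0729,-2.4013)
cross product → J_v[:, 2] = (-2.4566,-1.4912,-1.4912)
J_ω[:, 2] = z_2
entry J[5][2] = -0.7071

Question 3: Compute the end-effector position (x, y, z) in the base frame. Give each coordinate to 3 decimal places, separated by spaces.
after link 1: o_1 = (0.0000, 0.0000, 3.0000)
after link 2: o_2 = (-3.0000, 2.8284, 5.8284)
after link 3: o_3 = (-3.0000, 4.2426, 4.4142)
after link 4: o_4 = (-4.7321, 3.5355, 3.7071)
after link 5: o_5 = (-4.0249, 1.6695, 3.8411)
after link 6: o_6 = (-0.8911, 1.7555, 3.4271)

-0.891 1.756 3.427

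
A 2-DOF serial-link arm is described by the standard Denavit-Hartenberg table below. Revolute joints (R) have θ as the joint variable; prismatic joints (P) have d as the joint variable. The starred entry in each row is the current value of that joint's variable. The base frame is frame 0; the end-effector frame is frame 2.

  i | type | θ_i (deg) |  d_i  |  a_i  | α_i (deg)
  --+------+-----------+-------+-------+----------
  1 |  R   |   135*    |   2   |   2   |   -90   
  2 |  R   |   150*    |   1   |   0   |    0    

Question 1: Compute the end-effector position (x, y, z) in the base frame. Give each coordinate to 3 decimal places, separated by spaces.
after link 1: o_1 = (-1.4142, 1.4142, 2.0000)
after link 2: o_2 = (-2.1213, 0.7071, 2.0000)

-2.121 0.707 2.000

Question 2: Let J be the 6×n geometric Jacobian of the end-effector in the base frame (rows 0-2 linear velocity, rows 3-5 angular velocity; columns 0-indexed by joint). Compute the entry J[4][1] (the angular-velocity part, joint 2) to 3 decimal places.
axis z_1 = (-0.7071,-0.7071,0.0000); lever o_n−o_1 = (-0.7071,-0.7071,0.0000)
cross product → J_v[:, 1] = (0.0000,-0.0000,0.0000)
J_ω[:, 1] = z_1
entry J[4][1] = -0.7071

-0.707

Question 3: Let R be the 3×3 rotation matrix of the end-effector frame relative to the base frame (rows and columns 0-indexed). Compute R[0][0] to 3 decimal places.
0.612

End-effector x-axis (col 0 of R) = (0.6124,-0.6124,-0.5000)
R[0][0] = 0.6124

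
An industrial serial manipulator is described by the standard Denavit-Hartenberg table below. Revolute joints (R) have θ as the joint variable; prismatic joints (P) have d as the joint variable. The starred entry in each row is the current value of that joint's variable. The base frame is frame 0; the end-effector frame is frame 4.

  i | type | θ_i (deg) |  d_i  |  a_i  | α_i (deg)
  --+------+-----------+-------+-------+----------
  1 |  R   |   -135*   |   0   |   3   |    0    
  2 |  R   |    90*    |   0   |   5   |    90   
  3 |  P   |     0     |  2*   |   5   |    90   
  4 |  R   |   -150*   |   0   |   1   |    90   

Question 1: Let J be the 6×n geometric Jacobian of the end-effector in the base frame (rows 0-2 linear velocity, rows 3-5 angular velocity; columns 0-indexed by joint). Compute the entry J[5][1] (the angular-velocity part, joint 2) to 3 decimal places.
axis z_1 = (0.0000,0.0000,1.0000); lever o_n−o_1 = (5.3980,-7.5194,0.0000)
cross product → J_v[:, 1] = (7.5194,5.3980,-0.0000)
J_ω[:, 1] = z_1
entry J[5][1] = 1.0000

1.000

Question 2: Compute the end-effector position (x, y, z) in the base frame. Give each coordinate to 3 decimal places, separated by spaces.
after link 1: o_1 = (-2.1213, -2.1213, 0.0000)
after link 2: o_2 = (1.4142, -5.6569, 0.0000)
after link 3: o_3 = (3.5355, -10.6066, 0.0000)
after link 4: o_4 = (3.2767, -9.6407, 0.0000)

3.277 -9.641 0.000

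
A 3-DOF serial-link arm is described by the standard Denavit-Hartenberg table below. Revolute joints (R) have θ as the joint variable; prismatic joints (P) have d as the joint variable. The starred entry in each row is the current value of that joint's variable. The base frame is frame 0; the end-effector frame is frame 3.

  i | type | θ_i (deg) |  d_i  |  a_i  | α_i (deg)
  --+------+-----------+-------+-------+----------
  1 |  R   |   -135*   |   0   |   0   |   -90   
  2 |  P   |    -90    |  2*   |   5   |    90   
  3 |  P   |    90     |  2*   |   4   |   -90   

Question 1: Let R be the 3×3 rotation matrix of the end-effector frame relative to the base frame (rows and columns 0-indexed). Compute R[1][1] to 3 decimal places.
-0.707

End-effector y-axis (col 1 of R) = (-0.7071,-0.7071,-0.0000)
R[1][1] = -0.7071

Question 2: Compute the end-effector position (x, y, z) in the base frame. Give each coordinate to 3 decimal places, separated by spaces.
after link 1: o_1 = (0.0000, 0.0000, 0.0000)
after link 2: o_2 = (1.4142, -1.4142, 5.0000)
after link 3: o_3 = (5.6569, -2.8284, 5.0000)

5.657 -2.828 5.000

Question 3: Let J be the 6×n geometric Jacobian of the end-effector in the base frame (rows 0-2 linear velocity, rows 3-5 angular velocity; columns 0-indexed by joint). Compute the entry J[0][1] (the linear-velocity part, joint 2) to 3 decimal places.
0.707

prismatic axis z_1 = (0.7071,-0.7071,0.0000)
J_v[:, 1] = z_1; J_ω[:, 1] = (0,0,0)
entry J[0][1] = 0.7071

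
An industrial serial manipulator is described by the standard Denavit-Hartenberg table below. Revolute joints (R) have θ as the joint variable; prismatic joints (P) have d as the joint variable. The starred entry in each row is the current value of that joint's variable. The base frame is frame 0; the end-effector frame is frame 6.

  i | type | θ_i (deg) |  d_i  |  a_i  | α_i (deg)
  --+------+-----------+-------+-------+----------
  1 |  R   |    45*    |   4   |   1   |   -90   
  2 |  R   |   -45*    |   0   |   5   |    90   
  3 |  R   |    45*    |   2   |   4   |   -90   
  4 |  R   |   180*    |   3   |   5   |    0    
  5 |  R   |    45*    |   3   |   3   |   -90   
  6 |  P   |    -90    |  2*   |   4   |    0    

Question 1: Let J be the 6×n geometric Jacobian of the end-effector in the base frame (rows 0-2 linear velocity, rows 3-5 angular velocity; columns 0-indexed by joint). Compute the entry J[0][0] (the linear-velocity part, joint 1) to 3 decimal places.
axis z_0 = ẑ; lever o_n−o_0 = (-7.8462,0.4467,5.5962)
cross product → J_v[:, 0] = (-0.4467,-7.8462,0.0000)
J_ω[:, 0] = z_0
entry J[0][0] = -0.4467

-0.447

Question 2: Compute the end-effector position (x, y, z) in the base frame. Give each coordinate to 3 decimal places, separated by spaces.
-7.846 0.447 5.596

after link 1: o_1 = (0.7071, 0.7071, 4.0000)
after link 2: o_2 = (3.2071, 3.2071, 7.5355)
after link 3: o_3 = (1.6213, 5.6213, 10.9497)
after link 4: o_4 = (-0.2071, 1.7929, 6.9497)
after link 5: o_5 = (-3.5178, -0.6391, 5.8891)
after link 6: o_6 = (-7.8462, 0.4467, 5.5962)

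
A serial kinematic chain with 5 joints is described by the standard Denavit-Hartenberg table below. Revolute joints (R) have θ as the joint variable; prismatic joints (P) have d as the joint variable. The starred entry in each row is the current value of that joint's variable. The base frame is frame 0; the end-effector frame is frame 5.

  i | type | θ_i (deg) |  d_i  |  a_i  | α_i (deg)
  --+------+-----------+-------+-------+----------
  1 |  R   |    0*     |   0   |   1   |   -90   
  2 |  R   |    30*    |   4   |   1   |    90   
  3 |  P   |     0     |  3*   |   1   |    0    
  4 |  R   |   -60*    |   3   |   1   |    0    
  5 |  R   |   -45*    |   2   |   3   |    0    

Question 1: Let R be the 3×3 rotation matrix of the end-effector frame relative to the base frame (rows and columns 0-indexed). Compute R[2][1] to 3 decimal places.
End-effector y-axis (col 1 of R) = (0.8365,-0.2588,-0.4830)
R[2][1] = -0.4830

-0.483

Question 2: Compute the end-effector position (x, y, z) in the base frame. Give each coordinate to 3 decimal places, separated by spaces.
6.493 0.236 6.066

after link 1: o_1 = (1.0000, 0.0000, 0.0000)
after link 2: o_2 = (1.8660, 4.0000, -0.5000)
after link 3: o_3 = (4.2321, 4.0000, 1.5981)
after link 4: o_4 = (6.1651, 3.1340, 3.9462)
after link 5: o_5 = (6.4926, 0.2362, 6.0664)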